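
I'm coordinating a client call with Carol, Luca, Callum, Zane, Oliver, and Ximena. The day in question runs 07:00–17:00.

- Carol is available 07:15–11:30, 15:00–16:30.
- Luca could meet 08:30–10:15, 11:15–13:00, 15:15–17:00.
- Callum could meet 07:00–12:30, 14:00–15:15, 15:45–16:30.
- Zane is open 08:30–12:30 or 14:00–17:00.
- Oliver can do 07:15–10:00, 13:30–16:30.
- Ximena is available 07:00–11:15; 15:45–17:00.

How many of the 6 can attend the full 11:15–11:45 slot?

3

Luca, Callum, and Zane can make the full 11:15-11:45 slot — that's 3.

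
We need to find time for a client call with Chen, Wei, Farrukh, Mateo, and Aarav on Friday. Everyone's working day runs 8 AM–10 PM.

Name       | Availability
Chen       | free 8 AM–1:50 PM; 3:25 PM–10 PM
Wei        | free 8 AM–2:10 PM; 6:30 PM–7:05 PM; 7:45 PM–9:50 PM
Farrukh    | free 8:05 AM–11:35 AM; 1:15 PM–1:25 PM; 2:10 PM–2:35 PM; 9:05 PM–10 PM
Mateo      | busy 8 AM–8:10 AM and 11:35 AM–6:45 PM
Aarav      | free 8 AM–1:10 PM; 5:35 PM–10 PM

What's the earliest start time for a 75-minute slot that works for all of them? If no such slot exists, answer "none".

08:10

Chen free: 08:00-13:50, 15:25-22:00.
Wei free: 08:00-14:10, 18:30-19:05, 19:45-21:50.
Farrukh free: 08:05-11:35, 13:15-13:25, 14:10-14:35, 21:05-22:00.
Mateo free: 08:10-11:35, 18:45-22:00 (invert busy blocks within the working day).
Aarav free: 08:00-13:10, 17:35-22:00.
Chen ∩ Wei: 08:00-13:50, 18:30-19:05, 19:45-21:50.
Chen ∩ Wei ∩ Farrukh: 08:05-11:35, 13:15-13:25, 21:05-21:50.
Chen ∩ Wei ∩ Farrukh ∩ Mateo: 08:10-11:35, 21:05-21:50.
Chen ∩ Wei ∩ Farrukh ∩ Mateo ∩ Aarav: 08:10-11:35, 21:05-21:50.
The first common window of at least 75 minutes is 08:10-11:35, so the earliest start is 08:10.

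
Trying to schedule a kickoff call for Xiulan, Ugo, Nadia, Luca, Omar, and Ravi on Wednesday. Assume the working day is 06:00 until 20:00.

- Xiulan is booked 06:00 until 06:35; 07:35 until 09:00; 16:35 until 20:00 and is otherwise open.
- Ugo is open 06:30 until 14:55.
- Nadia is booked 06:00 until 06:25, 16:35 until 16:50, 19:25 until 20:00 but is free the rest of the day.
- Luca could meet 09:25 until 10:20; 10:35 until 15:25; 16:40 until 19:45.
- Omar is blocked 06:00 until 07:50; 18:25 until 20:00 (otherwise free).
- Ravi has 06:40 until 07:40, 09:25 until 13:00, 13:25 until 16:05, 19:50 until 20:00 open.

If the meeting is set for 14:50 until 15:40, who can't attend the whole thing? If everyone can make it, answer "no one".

Luca, Ugo

Xiulan free: 06:35-07:35, 09:00-16:35 (invert busy blocks within the working day).
Ugo free: 06:30-14:55.
Nadia free: 06:25-16:35, 16:50-19:25 (invert busy blocks within the working day).
Luca free: 09:25-10:20, 10:35-15:25, 16:40-19:45.
Omar free: 07:50-18:25 (invert busy blocks within the working day).
Ravi free: 06:40-07:40, 09:25-13:00, 13:25-16:05, 19:50-20:00.
Xiulan: free for 14:50-15:40. Ugo: not fully free for 14:50-15:40. Nadia: free for 14:50-15:40. Luca: not fully free for 14:50-15:40. Omar: free for 14:50-15:40. Ravi: free for 14:50-15:40.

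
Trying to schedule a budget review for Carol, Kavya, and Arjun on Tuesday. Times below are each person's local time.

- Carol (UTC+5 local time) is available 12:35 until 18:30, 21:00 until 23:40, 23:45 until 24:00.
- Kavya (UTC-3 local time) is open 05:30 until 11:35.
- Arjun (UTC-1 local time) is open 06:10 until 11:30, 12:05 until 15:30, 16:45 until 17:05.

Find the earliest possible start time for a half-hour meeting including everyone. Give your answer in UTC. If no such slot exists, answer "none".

Carol in UTC: 07:35-13:30, 16:00-18:40, 18:45-19:00 (subtract 5h to convert from UTC+5).
Kavya in UTC: 08:30-14:35 (add 3h to convert from UTC-3).
Arjun in UTC: 07:10-12:30, 13:05-16:30, 17:45-18:05 (add 1h to convert from UTC-1).
Carol ∩ Kavya: 08:30-13:30.
Carol ∩ Kavya ∩ Arjun: 08:30-12:30, 13:05-13:30.
The first common window of at least 30 minutes is 08:30-12:30, so the earliest start is 08:30.

08:30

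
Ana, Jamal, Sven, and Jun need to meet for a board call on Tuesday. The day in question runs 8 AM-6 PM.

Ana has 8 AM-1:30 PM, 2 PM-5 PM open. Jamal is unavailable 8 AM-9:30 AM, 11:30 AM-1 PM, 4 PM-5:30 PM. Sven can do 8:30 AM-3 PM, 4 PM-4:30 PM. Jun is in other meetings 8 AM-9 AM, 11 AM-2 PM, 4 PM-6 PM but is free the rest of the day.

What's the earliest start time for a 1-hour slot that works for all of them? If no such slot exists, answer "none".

Ana free: 08:00-13:30, 14:00-17:00.
Jamal free: 09:30-11:30, 13:00-16:00, 17:30-18:00 (invert busy blocks within the working day).
Sven free: 08:30-15:00, 16:00-16:30.
Jun free: 09:00-11:00, 14:00-16:00 (invert busy blocks within the working day).
Ana ∩ Jamal: 09:30-11:30, 13:00-13:30, 14:00-16:00.
Ana ∩ Jamal ∩ Sven: 09:30-11:30, 13:00-13:30, 14:00-15:00.
Ana ∩ Jamal ∩ Sven ∩ Jun: 09:30-11:00, 14:00-15:00.
The first common window of at least 60 minutes is 09:30-11:00, so the earliest start is 09:30.

09:30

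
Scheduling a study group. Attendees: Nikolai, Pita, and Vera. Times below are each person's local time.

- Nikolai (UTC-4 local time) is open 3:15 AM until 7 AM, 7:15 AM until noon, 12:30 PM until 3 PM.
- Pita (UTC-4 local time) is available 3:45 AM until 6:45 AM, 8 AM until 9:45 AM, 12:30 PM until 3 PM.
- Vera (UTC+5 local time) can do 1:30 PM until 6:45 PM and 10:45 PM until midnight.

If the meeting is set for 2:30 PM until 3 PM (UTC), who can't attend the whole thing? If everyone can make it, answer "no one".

Nikolai in UTC: 07:15-11:00, 11:15-16:00, 16:30-19:00 (add 4h to convert from UTC-4).
Pita in UTC: 07:45-10:45, 12:00-13:45, 16:30-19:00 (add 4h to convert from UTC-4).
Vera in UTC: 08:30-13:45, 17:45-19:00 (subtract 5h to convert from UTC+5).
Nikolai: free for 14:30-15:00. Pita: not fully free for 14:30-15:00. Vera: not fully free for 14:30-15:00.

Pita, Vera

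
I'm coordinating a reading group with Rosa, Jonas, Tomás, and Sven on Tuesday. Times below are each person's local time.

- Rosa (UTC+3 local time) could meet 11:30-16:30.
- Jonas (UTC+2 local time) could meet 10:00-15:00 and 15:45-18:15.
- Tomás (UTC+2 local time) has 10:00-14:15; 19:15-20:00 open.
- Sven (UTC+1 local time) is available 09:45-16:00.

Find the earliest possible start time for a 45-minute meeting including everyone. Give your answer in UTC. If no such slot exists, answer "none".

Rosa in UTC: 08:30-13:30 (subtract 3h to convert from UTC+3).
Jonas in UTC: 08:00-13:00, 13:45-16:15 (subtract 2h to convert from UTC+2).
Tomás in UTC: 08:00-12:15, 17:15-18:00 (subtract 2h to convert from UTC+2).
Sven in UTC: 08:45-15:00 (subtract 1h to convert from UTC+1).
Rosa ∩ Jonas: 08:30-13:00.
Rosa ∩ Jonas ∩ Tomás: 08:30-12:15.
Rosa ∩ Jonas ∩ Tomás ∩ Sven: 08:45-12:15.
So the common availability across everyone is 08:45-12:15.
The first common window of at least 45 minutes is 08:45-12:15, so the earliest start is 08:45.

08:45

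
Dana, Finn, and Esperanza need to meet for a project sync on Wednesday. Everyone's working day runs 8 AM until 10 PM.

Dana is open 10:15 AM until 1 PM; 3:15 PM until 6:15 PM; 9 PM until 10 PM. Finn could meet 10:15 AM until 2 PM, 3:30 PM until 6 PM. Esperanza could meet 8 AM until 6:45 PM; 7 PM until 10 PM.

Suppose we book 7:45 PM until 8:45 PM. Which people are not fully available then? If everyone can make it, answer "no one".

Dana, Finn

Dana: not fully free for 19:45-20:45. Finn: not fully free for 19:45-20:45. Esperanza: free for 19:45-20:45.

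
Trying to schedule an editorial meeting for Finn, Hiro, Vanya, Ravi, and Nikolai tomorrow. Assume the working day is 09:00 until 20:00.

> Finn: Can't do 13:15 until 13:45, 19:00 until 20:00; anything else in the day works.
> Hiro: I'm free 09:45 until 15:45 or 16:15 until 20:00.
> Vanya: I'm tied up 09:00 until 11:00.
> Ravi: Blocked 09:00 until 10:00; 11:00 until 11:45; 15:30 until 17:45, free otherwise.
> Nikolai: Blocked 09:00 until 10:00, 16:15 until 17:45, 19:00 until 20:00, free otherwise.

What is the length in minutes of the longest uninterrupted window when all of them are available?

105

Finn free: 09:00-13:15, 13:45-19:00 (invert busy blocks within the working day).
Hiro free: 09:45-15:45, 16:15-20:00.
Vanya free: 11:00-20:00 (invert busy blocks within the working day).
Ravi free: 10:00-11:00, 11:45-15:30, 17:45-20:00 (invert busy blocks within the working day).
Nikolai free: 10:00-16:15, 17:45-19:00 (invert busy blocks within the working day).
Finn ∩ Hiro: 09:45-13:15, 13:45-15:45, 16:15-19:00.
Finn ∩ Hiro ∩ Vanya: 11:00-13:15, 13:45-15:45, 16:15-19:00.
Finn ∩ Hiro ∩ Vanya ∩ Ravi: 11:45-13:15, 13:45-15:30, 17:45-19:00.
Finn ∩ Hiro ∩ Vanya ∩ Ravi ∩ Nikolai: 11:45-13:15, 13:45-15:30, 17:45-19:00.
The longest is 13:45-15:30 at 105 minutes.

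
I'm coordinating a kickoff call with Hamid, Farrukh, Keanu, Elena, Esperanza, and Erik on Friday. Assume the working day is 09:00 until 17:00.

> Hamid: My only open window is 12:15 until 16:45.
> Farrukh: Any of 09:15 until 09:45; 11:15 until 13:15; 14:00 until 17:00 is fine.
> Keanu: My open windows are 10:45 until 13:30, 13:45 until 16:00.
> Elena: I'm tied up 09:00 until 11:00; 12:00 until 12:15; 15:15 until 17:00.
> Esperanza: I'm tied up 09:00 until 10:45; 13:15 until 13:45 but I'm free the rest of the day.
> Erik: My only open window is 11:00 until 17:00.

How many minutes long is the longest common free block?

75

Hamid free: 12:15-16:45.
Farrukh free: 09:15-09:45, 11:15-13:15, 14:00-17:00.
Keanu free: 10:45-13:30, 13:45-16:00.
Elena free: 11:00-12:00, 12:15-15:15 (invert busy blocks within the working day).
Esperanza free: 10:45-13:15, 13:45-17:00 (invert busy blocks within the working day).
Erik free: 11:00-17:00.
Hamid ∩ Farrukh: 12:15-13:15, 14:00-16:45.
Hamid ∩ Farrukh ∩ Keanu: 12:15-13:15, 14:00-16:00.
Hamid ∩ Farrukh ∩ Keanu ∩ Elena: 12:15-13:15, 14:00-15:15.
Hamid ∩ Farrukh ∩ Keanu ∩ Elena ∩ Esperanza: 12:15-13:15, 14:00-15:15.
Hamid ∩ Farrukh ∩ Keanu ∩ Elena ∩ Esperanza ∩ Erik: 12:15-13:15, 14:00-15:15.
The longest is 14:00-15:15 at 75 minutes.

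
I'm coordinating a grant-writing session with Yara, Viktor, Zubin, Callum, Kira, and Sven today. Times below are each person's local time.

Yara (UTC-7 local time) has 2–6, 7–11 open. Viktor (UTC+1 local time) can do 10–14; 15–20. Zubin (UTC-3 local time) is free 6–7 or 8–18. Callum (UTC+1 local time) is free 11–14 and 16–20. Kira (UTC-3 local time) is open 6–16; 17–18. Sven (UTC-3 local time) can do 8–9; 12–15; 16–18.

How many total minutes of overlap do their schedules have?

Yara in UTC: 09:00-13:00, 14:00-18:00 (add 7h to convert from UTC-7).
Viktor in UTC: 09:00-13:00, 14:00-19:00 (subtract 1h to convert from UTC+1).
Zubin in UTC: 09:00-10:00, 11:00-21:00 (add 3h to convert from UTC-3).
Callum in UTC: 10:00-13:00, 15:00-19:00 (subtract 1h to convert from UTC+1).
Kira in UTC: 09:00-19:00, 20:00-21:00 (add 3h to convert from UTC-3).
Sven in UTC: 11:00-12:00, 15:00-18:00, 19:00-21:00 (add 3h to convert from UTC-3).
Yara ∩ Viktor: 09:00-13:00, 14:00-18:00.
Yara ∩ Viktor ∩ Zubin: 09:00-10:00, 11:00-13:00, 14:00-18:00.
Yara ∩ Viktor ∩ Zubin ∩ Callum: 11:00-13:00, 15:00-18:00.
Yara ∩ Viktor ∩ Zubin ∩ Callum ∩ Kira: 11:00-13:00, 15:00-18:00.
Yara ∩ Viktor ∩ Zubin ∩ Callum ∩ Kira ∩ Sven: 11:00-12:00, 15:00-18:00.
Summing the common windows: 60 + 180 = 240 minutes.

240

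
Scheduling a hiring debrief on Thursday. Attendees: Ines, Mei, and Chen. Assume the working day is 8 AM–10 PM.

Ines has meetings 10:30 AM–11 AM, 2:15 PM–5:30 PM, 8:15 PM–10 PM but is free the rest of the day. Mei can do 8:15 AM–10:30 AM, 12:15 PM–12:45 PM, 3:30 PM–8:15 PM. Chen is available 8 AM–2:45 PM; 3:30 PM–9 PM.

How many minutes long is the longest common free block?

165

Ines free: 08:00-10:30, 11:00-14:15, 17:30-20:15 (invert busy blocks within the working day).
Mei free: 08:15-10:30, 12:15-12:45, 15:30-20:15.
Chen free: 08:00-14:45, 15:30-21:00.
Ines ∩ Mei: 08:15-10:30, 12:15-12:45, 17:30-20:15.
Ines ∩ Mei ∩ Chen: 08:15-10:30, 12:15-12:45, 17:30-20:15.
The longest is 17:30-20:15 at 165 minutes.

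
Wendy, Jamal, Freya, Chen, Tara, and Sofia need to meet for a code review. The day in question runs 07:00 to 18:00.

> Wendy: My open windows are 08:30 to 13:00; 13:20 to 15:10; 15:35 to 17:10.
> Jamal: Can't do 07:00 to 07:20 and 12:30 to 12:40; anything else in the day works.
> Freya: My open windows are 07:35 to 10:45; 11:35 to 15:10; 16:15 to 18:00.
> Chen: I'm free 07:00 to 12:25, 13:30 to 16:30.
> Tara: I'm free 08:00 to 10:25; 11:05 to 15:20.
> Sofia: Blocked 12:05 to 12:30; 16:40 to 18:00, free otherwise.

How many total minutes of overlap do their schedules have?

Wendy free: 08:30-13:00, 13:20-15:10, 15:35-17:10.
Jamal free: 07:20-12:30, 12:40-18:00 (invert busy blocks within the working day).
Freya free: 07:35-10:45, 11:35-15:10, 16:15-18:00.
Chen free: 07:00-12:25, 13:30-16:30.
Tara free: 08:00-10:25, 11:05-15:20.
Sofia free: 07:00-12:05, 12:30-16:40 (invert busy blocks within the working day).
Wendy ∩ Jamal: 08:30-12:30, 12:40-13:00, 13:20-15:10, 15:35-17:10.
Wendy ∩ Jamal ∩ Freya: 08:30-10:45, 11:35-12:30, 12:40-13:00, 13:20-15:10, 16:15-17:10.
Wendy ∩ Jamal ∩ Freya ∩ Chen: 08:30-10:45, 11:35-12:25, 13:30-15:10, 16:15-16:30.
Wendy ∩ Jamal ∩ Freya ∩ Chen ∩ Tara: 08:30-10:25, 11:35-12:25, 13:30-15:10.
Wendy ∩ Jamal ∩ Freya ∩ Chen ∩ Tara ∩ Sofia: 08:30-10:25, 11:35-12:05, 13:30-15:10.
Those are the intersection windows.
Summing the common windows: 115 + 30 + 100 = 245 minutes.

245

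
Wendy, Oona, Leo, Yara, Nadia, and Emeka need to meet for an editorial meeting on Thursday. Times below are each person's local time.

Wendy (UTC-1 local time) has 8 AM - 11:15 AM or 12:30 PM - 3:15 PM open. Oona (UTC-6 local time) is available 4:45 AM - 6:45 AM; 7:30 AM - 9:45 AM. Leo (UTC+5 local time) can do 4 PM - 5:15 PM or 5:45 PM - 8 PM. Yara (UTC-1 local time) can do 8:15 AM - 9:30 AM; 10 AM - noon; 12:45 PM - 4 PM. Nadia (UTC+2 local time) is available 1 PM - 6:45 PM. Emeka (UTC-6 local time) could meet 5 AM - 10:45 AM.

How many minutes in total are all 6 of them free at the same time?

150

Wendy in UTC: 09:00-12:15, 13:30-16:15 (add 1h to convert from UTC-1).
Oona in UTC: 10:45-12:45, 13:30-15:45 (add 6h to convert from UTC-6).
Leo in UTC: 11:00-12:15, 12:45-15:00 (subtract 5h to convert from UTC+5).
Yara in UTC: 09:15-10:30, 11:00-13:00, 13:45-17:00 (add 1h to convert from UTC-1).
Nadia in UTC: 11:00-16:45 (subtract 2h to convert from UTC+2).
Emeka in UTC: 11:00-16:45 (add 6h to convert from UTC-6).
Wendy ∩ Oona: 10:45-12:15, 13:30-15:45.
Wendy ∩ Oona ∩ Leo: 11:00-12:15, 13:30-15:00.
Wendy ∩ Oona ∩ Leo ∩ Yara: 11:00-12:15, 13:45-15:00.
Wendy ∩ Oona ∩ Leo ∩ Yara ∩ Nadia: 11:00-12:15, 13:45-15:00.
Wendy ∩ Oona ∩ Leo ∩ Yara ∩ Nadia ∩ Emeka: 11:00-12:15, 13:45-15:00.
Summing the common windows: 75 + 75 = 150 minutes.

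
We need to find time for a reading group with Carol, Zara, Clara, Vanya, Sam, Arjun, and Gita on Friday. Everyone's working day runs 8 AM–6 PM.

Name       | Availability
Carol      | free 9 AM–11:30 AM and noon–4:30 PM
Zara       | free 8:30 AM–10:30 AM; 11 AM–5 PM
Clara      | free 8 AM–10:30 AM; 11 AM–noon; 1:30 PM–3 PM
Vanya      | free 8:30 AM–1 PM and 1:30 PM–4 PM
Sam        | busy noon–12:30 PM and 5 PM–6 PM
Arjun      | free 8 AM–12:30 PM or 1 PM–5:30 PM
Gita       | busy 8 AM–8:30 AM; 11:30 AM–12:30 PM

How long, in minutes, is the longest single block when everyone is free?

90

Carol free: 09:00-11:30, 12:00-16:30.
Zara free: 08:30-10:30, 11:00-17:00.
Clara free: 08:00-10:30, 11:00-12:00, 13:30-15:00.
Vanya free: 08:30-13:00, 13:30-16:00.
Sam free: 08:00-12:00, 12:30-17:00 (invert busy blocks within the working day).
Arjun free: 08:00-12:30, 13:00-17:30.
Gita free: 08:30-11:30, 12:30-18:00 (invert busy blocks within the working day).
Carol ∩ Zara: 09:00-10:30, 11:00-11:30, 12:00-16:30.
Carol ∩ Zara ∩ Clara: 09:00-10:30, 11:00-11:30, 13:30-15:00.
Carol ∩ Zara ∩ Clara ∩ Vanya: 09:00-10:30, 11:00-11:30, 13:30-15:00.
Carol ∩ Zara ∩ Clara ∩ Vanya ∩ Sam: 09:00-10:30, 11:00-11:30, 13:30-15:00.
Carol ∩ Zara ∩ Clara ∩ Vanya ∩ Sam ∩ Arjun: 09:00-10:30, 11:00-11:30, 13:30-15:00.
Carol ∩ Zara ∩ Clara ∩ Vanya ∩ Sam ∩ Arjun ∩ Gita: 09:00-10:30, 11:00-11:30, 13:30-15:00.
The longest is 09:00-10:30 at 90 minutes.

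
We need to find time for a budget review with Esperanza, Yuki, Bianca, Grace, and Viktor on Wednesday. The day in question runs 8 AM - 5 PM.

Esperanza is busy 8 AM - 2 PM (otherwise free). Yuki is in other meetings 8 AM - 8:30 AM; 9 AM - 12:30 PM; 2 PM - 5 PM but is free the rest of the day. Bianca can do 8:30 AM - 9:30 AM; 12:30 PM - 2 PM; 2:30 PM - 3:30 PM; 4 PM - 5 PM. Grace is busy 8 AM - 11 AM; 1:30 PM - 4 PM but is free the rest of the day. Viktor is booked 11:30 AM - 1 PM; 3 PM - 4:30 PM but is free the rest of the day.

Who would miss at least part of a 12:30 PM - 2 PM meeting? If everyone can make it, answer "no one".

Esperanza free: 14:00-17:00 (invert busy blocks within the working day).
Yuki free: 08:30-09:00, 12:30-14:00 (invert busy blocks within the working day).
Bianca free: 08:30-09:30, 12:30-14:00, 14:30-15:30, 16:00-17:00.
Grace free: 11:00-13:30, 16:00-17:00 (invert busy blocks within the working day).
Viktor free: 08:00-11:30, 13:00-15:00, 16:30-17:00 (invert busy blocks within the working day).
Esperanza: not fully free for 12:30-14:00. Yuki: free for 12:30-14:00. Bianca: free for 12:30-14:00. Grace: not fully free for 12:30-14:00. Viktor: not fully free for 12:30-14:00.

Esperanza, Grace, Viktor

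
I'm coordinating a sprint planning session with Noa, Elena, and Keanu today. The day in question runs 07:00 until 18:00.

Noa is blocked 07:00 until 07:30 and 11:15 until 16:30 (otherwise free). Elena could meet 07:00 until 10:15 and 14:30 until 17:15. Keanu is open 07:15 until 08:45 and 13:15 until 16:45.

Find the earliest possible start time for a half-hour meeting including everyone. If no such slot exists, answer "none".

Noa free: 07:30-11:15, 16:30-18:00 (invert busy blocks within the working day).
Elena free: 07:00-10:15, 14:30-17:15.
Keanu free: 07:15-08:45, 13:15-16:45.
Noa ∩ Elena: 07:30-10:15, 16:30-17:15.
Noa ∩ Elena ∩ Keanu: 07:30-08:45, 16:30-16:45.
Those are the intersection windows.
The first common window of at least 30 minutes is 07:30-08:45, so the earliest start is 07:30.

07:30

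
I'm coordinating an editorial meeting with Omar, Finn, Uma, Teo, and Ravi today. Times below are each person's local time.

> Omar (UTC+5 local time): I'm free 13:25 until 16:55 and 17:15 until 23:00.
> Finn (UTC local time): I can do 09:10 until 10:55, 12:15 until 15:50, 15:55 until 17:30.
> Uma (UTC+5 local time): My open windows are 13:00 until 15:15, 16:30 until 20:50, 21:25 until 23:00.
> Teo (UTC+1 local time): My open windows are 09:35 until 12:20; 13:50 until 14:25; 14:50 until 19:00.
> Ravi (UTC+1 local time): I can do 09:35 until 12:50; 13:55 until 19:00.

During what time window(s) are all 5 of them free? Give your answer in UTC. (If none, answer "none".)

09:10-10:15, 12:55-13:25, 13:50-15:50, 16:25-17:30

Omar in UTC: 08:25-11:55, 12:15-18:00 (subtract 5h to convert from UTC+5).
Finn in UTC: 09:10-10:55, 12:15-15:50, 15:55-17:30.
Uma in UTC: 08:00-10:15, 11:30-15:50, 16:25-18:00 (subtract 5h to convert from UTC+5).
Teo in UTC: 08:35-11:20, 12:50-13:25, 13:50-18:00 (subtract 1h to convert from UTC+1).
Ravi in UTC: 08:35-11:50, 12:55-18:00 (subtract 1h to convert from UTC+1).
Omar ∩ Finn: 09:10-10:55, 12:15-15:50, 15:55-17:30.
Omar ∩ Finn ∩ Uma: 09:10-10:15, 12:15-15:50, 16:25-17:30.
Omar ∩ Finn ∩ Uma ∩ Teo: 09:10-10:15, 12:50-13:25, 13:50-15:50, 16:25-17:30.
Omar ∩ Finn ∩ Uma ∩ Teo ∩ Ravi: 09:10-10:15, 12:55-13:25, 13:50-15:50, 16:25-17:30.
Those are the intersection windows.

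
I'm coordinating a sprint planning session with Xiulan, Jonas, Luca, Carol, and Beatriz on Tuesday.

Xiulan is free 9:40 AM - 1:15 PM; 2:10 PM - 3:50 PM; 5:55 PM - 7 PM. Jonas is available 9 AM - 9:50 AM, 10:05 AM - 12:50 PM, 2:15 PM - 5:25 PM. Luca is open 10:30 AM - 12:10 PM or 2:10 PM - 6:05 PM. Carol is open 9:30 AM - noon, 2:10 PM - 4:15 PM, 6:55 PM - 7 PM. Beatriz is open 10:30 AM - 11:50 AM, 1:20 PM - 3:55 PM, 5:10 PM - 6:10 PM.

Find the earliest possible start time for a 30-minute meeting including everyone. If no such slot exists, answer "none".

10:30

Xiulan ∩ Jonas: 09:40-09:50, 10:05-12:50, 14:15-15:50.
Xiulan ∩ Jonas ∩ Luca: 10:30-12:10, 14:15-15:50.
Xiulan ∩ Jonas ∩ Luca ∩ Carol: 10:30-12:00, 14:15-15:50.
Xiulan ∩ Jonas ∩ Luca ∩ Carol ∩ Beatriz: 10:30-11:50, 14:15-15:50.
The first common window of at least 30 minutes is 10:30-11:50, so the earliest start is 10:30.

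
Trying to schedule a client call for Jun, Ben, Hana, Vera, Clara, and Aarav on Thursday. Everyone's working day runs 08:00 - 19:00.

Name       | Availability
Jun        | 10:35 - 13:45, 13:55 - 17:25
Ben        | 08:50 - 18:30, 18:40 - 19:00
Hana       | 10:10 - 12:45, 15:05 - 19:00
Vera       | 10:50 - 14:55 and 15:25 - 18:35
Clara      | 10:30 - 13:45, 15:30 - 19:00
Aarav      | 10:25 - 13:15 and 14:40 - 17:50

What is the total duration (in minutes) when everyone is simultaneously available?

230

Jun ∩ Ben: 10:35-13:45, 13:55-17:25.
Jun ∩ Ben ∩ Hana: 10:35-12:45, 15:05-17:25.
Jun ∩ Ben ∩ Hana ∩ Vera: 10:50-12:45, 15:25-17:25.
Jun ∩ Ben ∩ Hana ∩ Vera ∩ Clara: 10:50-12:45, 15:30-17:25.
Jun ∩ Ben ∩ Hana ∩ Vera ∩ Clara ∩ Aarav: 10:50-12:45, 15:30-17:25.
Summing the common windows: 115 + 115 = 230 minutes.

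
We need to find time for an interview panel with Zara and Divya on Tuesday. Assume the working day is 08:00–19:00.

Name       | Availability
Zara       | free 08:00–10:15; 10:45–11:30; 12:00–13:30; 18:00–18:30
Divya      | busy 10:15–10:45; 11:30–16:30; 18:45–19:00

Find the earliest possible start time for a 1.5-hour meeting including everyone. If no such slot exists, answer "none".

Zara free: 08:00-10:15, 10:45-11:30, 12:00-13:30, 18:00-18:30.
Divya free: 08:00-10:15, 10:45-11:30, 16:30-18:45 (invert busy blocks within the working day).
Zara ∩ Divya: 08:00-10:15, 10:45-11:30, 18:00-18:30.
Those are the intersection windows.
The first common window of at least 90 minutes is 08:00-10:15, so the earliest start is 08:00.

08:00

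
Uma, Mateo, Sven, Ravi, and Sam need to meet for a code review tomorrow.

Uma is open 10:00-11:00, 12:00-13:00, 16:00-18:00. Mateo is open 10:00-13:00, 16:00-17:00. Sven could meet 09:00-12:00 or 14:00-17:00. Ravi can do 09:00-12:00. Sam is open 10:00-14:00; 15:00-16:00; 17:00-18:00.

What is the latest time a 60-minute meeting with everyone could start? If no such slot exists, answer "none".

Uma ∩ Mateo: 10:00-11:00, 12:00-13:00, 16:00-17:00.
Uma ∩ Mateo ∩ Sven: 10:00-11:00, 16:00-17:00.
Uma ∩ Mateo ∩ Sven ∩ Ravi: 10:00-11:00.
Uma ∩ Mateo ∩ Sven ∩ Ravi ∩ Sam: 10:00-11:00.
The last common window of at least 60 minutes is 10:00-11:00; a 60-minute meeting can start as late as 10:00 and still end by 11:00.

10:00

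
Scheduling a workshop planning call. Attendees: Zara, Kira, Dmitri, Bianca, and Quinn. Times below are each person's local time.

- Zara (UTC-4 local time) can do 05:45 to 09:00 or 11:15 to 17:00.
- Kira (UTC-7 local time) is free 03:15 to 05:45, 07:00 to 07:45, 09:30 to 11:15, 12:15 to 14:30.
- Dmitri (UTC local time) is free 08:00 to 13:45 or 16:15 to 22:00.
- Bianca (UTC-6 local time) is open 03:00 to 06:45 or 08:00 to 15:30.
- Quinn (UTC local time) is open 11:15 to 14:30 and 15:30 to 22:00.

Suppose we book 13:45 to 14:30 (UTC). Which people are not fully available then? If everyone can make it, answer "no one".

Bianca, Dmitri, Kira, Zara

Zara in UTC: 09:45-13:00, 15:15-21:00 (add 4h to convert from UTC-4).
Kira in UTC: 10:15-12:45, 14:00-14:45, 16:30-18:15, 19:15-21:30 (add 7h to convert from UTC-7).
Dmitri in UTC: 08:00-13:45, 16:15-22:00.
Bianca in UTC: 09:00-12:45, 14:00-21:30 (add 6h to convert from UTC-6).
Quinn in UTC: 11:15-14:30, 15:30-22:00.
Zara: not fully free for 13:45-14:30. Kira: not fully free for 13:45-14:30. Dmitri: not fully free for 13:45-14:30. Bianca: not fully free for 13:45-14:30. Quinn: free for 13:45-14:30.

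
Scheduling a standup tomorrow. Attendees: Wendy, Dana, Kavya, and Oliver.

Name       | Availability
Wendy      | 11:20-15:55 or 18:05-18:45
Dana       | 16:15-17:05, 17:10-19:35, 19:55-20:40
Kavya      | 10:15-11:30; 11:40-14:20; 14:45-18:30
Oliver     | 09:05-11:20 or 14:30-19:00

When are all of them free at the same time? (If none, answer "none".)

18:05-18:30

Wendy ∩ Dana: 18:05-18:45.
Wendy ∩ Dana ∩ Kavya: 18:05-18:30.
Wendy ∩ Dana ∩ Kavya ∩ Oliver: 18:05-18:30.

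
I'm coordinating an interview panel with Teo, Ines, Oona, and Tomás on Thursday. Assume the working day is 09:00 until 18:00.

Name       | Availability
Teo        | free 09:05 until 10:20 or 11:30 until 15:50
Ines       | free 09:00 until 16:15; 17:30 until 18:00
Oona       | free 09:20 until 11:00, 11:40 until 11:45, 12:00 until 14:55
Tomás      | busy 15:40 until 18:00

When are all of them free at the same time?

09:20-10:20, 11:40-11:45, 12:00-14:55

Teo free: 09:05-10:20, 11:30-15:50.
Ines free: 09:00-16:15, 17:30-18:00.
Oona free: 09:20-11:00, 11:40-11:45, 12:00-14:55.
Tomás free: 09:00-15:40 (invert busy blocks within the working day).
Teo ∩ Ines: 09:05-10:20, 11:30-15:50.
Teo ∩ Ines ∩ Oona: 09:20-10:20, 11:40-11:45, 12:00-14:55.
Teo ∩ Ines ∩ Oona ∩ Tomás: 09:20-10:20, 11:40-11:45, 12:00-14:55.
So the common availability across everyone is 09:20-10:20, 11:40-11:45, 12:00-14:55.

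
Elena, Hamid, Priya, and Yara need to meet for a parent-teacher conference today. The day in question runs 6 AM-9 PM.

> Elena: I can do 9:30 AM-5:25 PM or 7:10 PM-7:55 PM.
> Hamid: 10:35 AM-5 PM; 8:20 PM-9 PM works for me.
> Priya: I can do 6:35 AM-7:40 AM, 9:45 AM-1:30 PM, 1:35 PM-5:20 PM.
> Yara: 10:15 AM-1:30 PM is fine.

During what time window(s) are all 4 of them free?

10:35-13:30

Elena ∩ Hamid: 10:35-17:00.
Elena ∩ Hamid ∩ Priya: 10:35-13:30, 13:35-17:00.
Elena ∩ Hamid ∩ Priya ∩ Yara: 10:35-13:30.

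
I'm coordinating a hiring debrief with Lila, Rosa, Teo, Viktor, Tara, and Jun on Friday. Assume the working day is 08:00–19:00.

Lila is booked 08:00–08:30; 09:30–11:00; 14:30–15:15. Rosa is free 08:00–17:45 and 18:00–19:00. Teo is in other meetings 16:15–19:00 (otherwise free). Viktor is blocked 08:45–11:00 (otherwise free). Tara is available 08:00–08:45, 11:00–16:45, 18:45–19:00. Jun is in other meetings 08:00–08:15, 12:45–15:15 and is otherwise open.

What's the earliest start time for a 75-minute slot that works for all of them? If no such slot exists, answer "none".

11:00

Lila free: 08:30-09:30, 11:00-14:30, 15:15-19:00 (invert busy blocks within the working day).
Rosa free: 08:00-17:45, 18:00-19:00.
Teo free: 08:00-16:15 (invert busy blocks within the working day).
Viktor free: 08:00-08:45, 11:00-19:00 (invert busy blocks within the working day).
Tara free: 08:00-08:45, 11:00-16:45, 18:45-19:00.
Jun free: 08:15-12:45, 15:15-19:00 (invert busy blocks within the working day).
Lila ∩ Rosa: 08:30-09:30, 11:00-14:30, 15:15-17:45, 18:00-19:00.
Lila ∩ Rosa ∩ Teo: 08:30-09:30, 11:00-14:30, 15:15-16:15.
Lila ∩ Rosa ∩ Teo ∩ Viktor: 08:30-08:45, 11:00-14:30, 15:15-16:15.
Lila ∩ Rosa ∩ Teo ∩ Viktor ∩ Tara: 08:30-08:45, 11:00-14:30, 15:15-16:15.
Lila ∩ Rosa ∩ Teo ∩ Viktor ∩ Tara ∩ Jun: 08:30-08:45, 11:00-12:45, 15:15-16:15.
Those are the intersection windows.
The first common window of at least 75 minutes is 11:00-12:45, so the earliest start is 11:00.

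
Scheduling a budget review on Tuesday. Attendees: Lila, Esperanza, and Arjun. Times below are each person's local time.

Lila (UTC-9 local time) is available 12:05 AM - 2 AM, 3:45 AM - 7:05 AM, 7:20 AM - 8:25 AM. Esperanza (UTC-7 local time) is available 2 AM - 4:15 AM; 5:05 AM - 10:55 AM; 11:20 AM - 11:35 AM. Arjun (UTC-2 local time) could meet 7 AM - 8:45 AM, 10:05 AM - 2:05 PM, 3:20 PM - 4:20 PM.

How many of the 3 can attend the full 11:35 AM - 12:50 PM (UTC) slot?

Lila in UTC: 09:05-11:00, 12:45-16:05, 16:20-17:25 (add 9h to convert from UTC-9).
Esperanza in UTC: 09:00-11:15, 12:05-17:55, 18:20-18:35 (add 7h to convert from UTC-7).
Arjun in UTC: 09:00-10:45, 12:05-16:05, 17:20-18:20 (add 2h to convert from UTC-2).
nobody can make the full 11:35-12:50 slot — that's 0.

0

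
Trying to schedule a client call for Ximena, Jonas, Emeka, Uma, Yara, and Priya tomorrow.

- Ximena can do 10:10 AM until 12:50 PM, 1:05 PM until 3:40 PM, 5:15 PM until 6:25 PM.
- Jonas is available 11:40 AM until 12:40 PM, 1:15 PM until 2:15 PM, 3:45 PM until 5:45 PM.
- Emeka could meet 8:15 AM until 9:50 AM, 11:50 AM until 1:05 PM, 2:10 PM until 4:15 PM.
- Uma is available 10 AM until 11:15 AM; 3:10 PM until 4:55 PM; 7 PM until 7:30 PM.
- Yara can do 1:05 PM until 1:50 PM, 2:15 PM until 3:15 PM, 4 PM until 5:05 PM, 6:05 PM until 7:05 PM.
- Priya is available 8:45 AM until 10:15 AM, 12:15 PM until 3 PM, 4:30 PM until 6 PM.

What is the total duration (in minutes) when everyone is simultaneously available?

0

Ximena ∩ Jonas: 11:40-12:40, 13:15-14:15, 17:15-17:45.
Ximena ∩ Jonas ∩ Emeka: 11:50-12:40, 14:10-14:15.
Ximena ∩ Jonas ∩ Emeka ∩ Uma: ∅.
Ximena ∩ Jonas ∩ Emeka ∩ Uma ∩ Yara: ∅.
Ximena ∩ Jonas ∩ Emeka ∩ Uma ∩ Yara ∩ Priya: ∅.
There is no time when everyone is free.
There is no common window, so the total is 0 minutes.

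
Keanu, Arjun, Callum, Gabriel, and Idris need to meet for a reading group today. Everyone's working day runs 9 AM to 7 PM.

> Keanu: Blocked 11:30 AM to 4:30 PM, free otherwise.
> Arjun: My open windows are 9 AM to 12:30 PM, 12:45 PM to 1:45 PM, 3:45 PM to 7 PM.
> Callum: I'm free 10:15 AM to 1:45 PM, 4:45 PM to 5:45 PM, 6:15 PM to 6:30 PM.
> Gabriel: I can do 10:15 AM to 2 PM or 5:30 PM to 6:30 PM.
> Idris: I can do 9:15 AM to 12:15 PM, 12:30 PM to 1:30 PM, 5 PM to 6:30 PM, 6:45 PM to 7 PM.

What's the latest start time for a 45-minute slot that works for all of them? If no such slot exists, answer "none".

Keanu free: 09:00-11:30, 16:30-19:00 (invert busy blocks within the working day).
Arjun free: 09:00-12:30, 12:45-13:45, 15:45-19:00.
Callum free: 10:15-13:45, 16:45-17:45, 18:15-18:30.
Gabriel free: 10:15-14:00, 17:30-18:30.
Idris free: 09:15-12:15, 12:30-13:30, 17:00-18:30, 18:45-19:00.
Keanu ∩ Arjun: 09:00-11:30, 16:30-19:00.
Keanu ∩ Arjun ∩ Callum: 10:15-11:30, 16:45-17:45, 18:15-18:30.
Keanu ∩ Arjun ∩ Callum ∩ Gabriel: 10:15-11:30, 17:30-17:45, 18:15-18:30.
Keanu ∩ Arjun ∩ Callum ∩ Gabriel ∩ Idris: 10:15-11:30, 17:30-17:45, 18:15-18:30.
The last common window of at least 45 minutes is 10:15-11:30; a 45-minute meeting can start as late as 10:45 and still end by 11:30.

10:45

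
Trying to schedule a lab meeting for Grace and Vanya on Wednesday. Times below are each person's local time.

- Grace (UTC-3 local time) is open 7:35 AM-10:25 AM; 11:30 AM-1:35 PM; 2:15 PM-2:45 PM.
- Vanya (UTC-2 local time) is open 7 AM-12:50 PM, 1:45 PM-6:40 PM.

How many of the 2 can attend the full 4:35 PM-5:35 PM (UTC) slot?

Grace in UTC: 10:35-13:25, 14:30-16:35, 17:15-17:45 (add 3h to convert from UTC-3).
Vanya in UTC: 09:00-14:50, 15:45-20:40 (add 2h to convert from UTC-2).
Vanya can make the full 16:35-17:35 slot — that's 1.

1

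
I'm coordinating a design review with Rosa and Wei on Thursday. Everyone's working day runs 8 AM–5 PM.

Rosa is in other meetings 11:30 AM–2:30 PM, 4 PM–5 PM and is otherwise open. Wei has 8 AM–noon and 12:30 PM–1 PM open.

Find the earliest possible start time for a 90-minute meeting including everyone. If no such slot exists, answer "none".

08:00

Rosa free: 08:00-11:30, 14:30-16:00 (invert busy blocks within the working day).
Wei free: 08:00-12:00, 12:30-13:00.
Rosa ∩ Wei: 08:00-11:30.
The first common window of at least 90 minutes is 08:00-11:30, so the earliest start is 08:00.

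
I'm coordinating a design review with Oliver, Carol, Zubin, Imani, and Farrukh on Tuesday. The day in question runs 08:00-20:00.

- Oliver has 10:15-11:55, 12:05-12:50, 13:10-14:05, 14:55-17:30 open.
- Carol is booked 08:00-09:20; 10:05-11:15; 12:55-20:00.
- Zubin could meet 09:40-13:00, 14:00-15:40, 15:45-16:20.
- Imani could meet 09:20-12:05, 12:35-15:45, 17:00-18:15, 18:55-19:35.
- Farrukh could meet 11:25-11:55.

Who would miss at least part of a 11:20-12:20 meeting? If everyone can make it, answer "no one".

Oliver free: 10:15-11:55, 12:05-12:50, 13:10-14:05, 14:55-17:30.
Carol free: 09:20-10:05, 11:15-12:55 (invert busy blocks within the working day).
Zubin free: 09:40-13:00, 14:00-15:40, 15:45-16:20.
Imani free: 09:20-12:05, 12:35-15:45, 17:00-18:15, 18:55-19:35.
Farrukh free: 11:25-11:55.
Oliver: not fully free for 11:20-12:20. Carol: free for 11:20-12:20. Zubin: free for 11:20-12:20. Imani: not fully free for 11:20-12:20. Farrukh: not fully free for 11:20-12:20.

Farrukh, Imani, Oliver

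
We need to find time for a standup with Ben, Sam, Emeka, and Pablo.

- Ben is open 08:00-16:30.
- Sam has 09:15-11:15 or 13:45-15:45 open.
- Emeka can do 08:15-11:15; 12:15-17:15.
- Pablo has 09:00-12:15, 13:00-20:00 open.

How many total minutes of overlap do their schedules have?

240

Ben ∩ Sam: 09:15-11:15, 13:45-15:45.
Ben ∩ Sam ∩ Emeka: 09:15-11:15, 13:45-15:45.
Ben ∩ Sam ∩ Emeka ∩ Pablo: 09:15-11:15, 13:45-15:45.
Summing the common windows: 120 + 120 = 240 minutes.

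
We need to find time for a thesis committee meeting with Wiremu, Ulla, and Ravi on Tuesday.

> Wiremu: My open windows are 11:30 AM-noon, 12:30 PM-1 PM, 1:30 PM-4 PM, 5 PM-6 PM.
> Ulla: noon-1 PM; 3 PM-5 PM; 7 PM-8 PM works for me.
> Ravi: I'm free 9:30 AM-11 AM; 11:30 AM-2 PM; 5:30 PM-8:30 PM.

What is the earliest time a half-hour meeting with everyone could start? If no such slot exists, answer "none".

12:30

Wiremu ∩ Ulla: 12:30-13:00, 15:00-16:00.
Wiremu ∩ Ulla ∩ Ravi: 12:30-13:00.
The first common window of at least 30 minutes is 12:30-13:00, so the earliest start is 12:30.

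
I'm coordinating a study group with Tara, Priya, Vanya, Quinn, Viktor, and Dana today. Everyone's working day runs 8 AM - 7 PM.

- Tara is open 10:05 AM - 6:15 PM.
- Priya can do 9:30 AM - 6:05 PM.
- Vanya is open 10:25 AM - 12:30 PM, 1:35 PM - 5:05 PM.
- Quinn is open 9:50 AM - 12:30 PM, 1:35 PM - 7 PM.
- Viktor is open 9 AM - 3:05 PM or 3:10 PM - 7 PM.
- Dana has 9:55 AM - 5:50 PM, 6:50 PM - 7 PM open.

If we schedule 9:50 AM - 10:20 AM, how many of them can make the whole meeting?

Priya, Quinn, and Viktor can make the full 09:50-10:20 slot — that's 3.

3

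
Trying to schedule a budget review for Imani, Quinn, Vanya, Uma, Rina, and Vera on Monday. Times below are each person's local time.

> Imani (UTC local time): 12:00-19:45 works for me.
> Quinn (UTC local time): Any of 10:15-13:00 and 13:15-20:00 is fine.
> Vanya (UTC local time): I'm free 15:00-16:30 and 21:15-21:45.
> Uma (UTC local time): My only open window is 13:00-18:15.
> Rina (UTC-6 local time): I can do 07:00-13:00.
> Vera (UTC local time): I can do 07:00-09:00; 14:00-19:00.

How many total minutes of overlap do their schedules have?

90

Imani in UTC: 12:00-19:45.
Quinn in UTC: 10:15-13:00, 13:15-20:00.
Vanya in UTC: 15:00-16:30, 21:15-21:45.
Uma in UTC: 13:00-18:15.
Rina in UTC: 13:00-19:00 (add 6h to convert from UTC-6).
Vera in UTC: 07:00-09:00, 14:00-19:00.
Imani ∩ Quinn: 12:00-13:00, 13:15-19:45.
Imani ∩ Quinn ∩ Vanya: 15:00-16:30.
Imani ∩ Quinn ∩ Vanya ∩ Uma: 15:00-16:30.
Imani ∩ Quinn ∩ Vanya ∩ Uma ∩ Rina: 15:00-16:30.
Imani ∩ Quinn ∩ Vanya ∩ Uma ∩ Rina ∩ Vera: 15:00-16:30.
That's a single block of 90 minutes.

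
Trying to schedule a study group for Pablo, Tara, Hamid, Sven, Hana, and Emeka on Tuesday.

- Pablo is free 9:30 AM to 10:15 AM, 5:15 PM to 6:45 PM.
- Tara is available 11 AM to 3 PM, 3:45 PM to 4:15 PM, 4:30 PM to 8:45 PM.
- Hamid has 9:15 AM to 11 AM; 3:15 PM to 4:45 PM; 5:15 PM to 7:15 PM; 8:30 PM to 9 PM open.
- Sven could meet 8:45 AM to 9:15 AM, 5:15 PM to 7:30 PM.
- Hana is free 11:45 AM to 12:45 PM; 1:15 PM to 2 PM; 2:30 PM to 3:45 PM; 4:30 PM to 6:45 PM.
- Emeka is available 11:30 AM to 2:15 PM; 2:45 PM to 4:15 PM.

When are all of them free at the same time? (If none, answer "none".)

Pablo ∩ Tara: 17:15-18:45.
Pablo ∩ Tara ∩ Hamid: 17:15-18:45.
Pablo ∩ Tara ∩ Hamid ∩ Sven: 17:15-18:45.
Pablo ∩ Tara ∩ Hamid ∩ Sven ∩ Hana: 17:15-18:45.
Pablo ∩ Tara ∩ Hamid ∩ Sven ∩ Hana ∩ Emeka: ∅.
There is no time when everyone is free.

none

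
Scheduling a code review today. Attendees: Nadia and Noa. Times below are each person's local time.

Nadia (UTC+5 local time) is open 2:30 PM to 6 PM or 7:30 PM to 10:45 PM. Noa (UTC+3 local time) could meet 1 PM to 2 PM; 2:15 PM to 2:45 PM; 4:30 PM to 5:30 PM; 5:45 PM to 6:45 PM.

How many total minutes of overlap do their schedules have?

150

Nadia in UTC: 09:30-13:00, 14:30-17:45 (subtract 5h to convert from UTC+5).
Noa in UTC: 10:00-11:00, 11:15-11:45, 13:30-14:30, 14:45-15:45 (subtract 3h to convert from UTC+3).
Nadia ∩ Noa: 10:00-11:00, 11:15-11:45, 14:45-15:45.
Summing the common windows: 60 + 30 + 60 = 150 minutes.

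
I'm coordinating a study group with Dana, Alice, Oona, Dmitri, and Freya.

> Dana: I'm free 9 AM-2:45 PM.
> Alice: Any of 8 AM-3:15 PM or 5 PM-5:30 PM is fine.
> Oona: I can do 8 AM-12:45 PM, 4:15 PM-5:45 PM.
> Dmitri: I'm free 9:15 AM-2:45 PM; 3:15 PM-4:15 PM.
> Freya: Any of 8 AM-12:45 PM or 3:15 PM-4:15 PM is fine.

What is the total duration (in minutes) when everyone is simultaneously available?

Dana ∩ Alice: 09:00-14:45.
Dana ∩ Alice ∩ Oona: 09:00-12:45.
Dana ∩ Alice ∩ Oona ∩ Dmitri: 09:15-12:45.
Dana ∩ Alice ∩ Oona ∩ Dmitri ∩ Freya: 09:15-12:45.
That's a single block of 210 minutes.

210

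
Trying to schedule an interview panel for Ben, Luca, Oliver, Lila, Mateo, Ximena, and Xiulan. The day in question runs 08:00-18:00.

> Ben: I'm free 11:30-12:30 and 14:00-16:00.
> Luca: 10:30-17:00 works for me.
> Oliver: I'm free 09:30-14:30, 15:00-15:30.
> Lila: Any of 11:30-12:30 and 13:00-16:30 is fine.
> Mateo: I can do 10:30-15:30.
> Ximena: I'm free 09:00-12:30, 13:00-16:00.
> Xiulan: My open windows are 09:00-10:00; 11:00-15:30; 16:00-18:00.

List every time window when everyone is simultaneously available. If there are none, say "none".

11:30-12:30, 14:00-14:30, 15:00-15:30

Ben ∩ Luca: 11:30-12:30, 14:00-16:00.
Ben ∩ Luca ∩ Oliver: 11:30-12:30, 14:00-14:30, 15:00-15:30.
Ben ∩ Luca ∩ Oliver ∩ Lila: 11:30-12:30, 14:00-14:30, 15:00-15:30.
Ben ∩ Luca ∩ Oliver ∩ Lila ∩ Mateo: 11:30-12:30, 14:00-14:30, 15:00-15:30.
Ben ∩ Luca ∩ Oliver ∩ Lila ∩ Mateo ∩ Ximena: 11:30-12:30, 14:00-14:30, 15:00-15:30.
Ben ∩ Luca ∩ Oliver ∩ Lila ∩ Mateo ∩ Ximena ∩ Xiulan: 11:30-12:30, 14:00-14:30, 15:00-15:30.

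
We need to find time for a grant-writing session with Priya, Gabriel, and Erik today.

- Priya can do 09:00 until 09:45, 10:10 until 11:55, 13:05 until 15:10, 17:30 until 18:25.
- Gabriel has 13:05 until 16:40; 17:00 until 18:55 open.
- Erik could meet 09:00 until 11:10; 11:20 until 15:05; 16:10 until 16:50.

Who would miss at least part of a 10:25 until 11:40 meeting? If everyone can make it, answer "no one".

Priya: free for 10:25-11:40. Gabriel: not fully free for 10:25-11:40. Erik: not fully free for 10:25-11:40.

Erik, Gabriel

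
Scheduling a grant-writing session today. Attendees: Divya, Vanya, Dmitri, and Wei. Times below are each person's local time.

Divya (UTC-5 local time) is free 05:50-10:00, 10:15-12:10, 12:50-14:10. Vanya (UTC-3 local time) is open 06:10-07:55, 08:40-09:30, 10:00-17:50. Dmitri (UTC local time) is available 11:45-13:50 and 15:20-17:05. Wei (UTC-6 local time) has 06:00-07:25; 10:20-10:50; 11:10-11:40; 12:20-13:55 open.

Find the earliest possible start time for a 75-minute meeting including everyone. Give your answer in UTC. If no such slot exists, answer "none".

none

Divya in UTC: 10:50-15:00, 15:15-17:10, 17:50-19:10 (add 5h to convert from UTC-5).
Vanya in UTC: 09:10-10:55, 11:40-12:30, 13:00-20:50 (add 3h to convert from UTC-3).
Dmitri in UTC: 11:45-13:50, 15:20-17:05.
Wei in UTC: 12:00-13:25, 16:20-16:50, 17:10-17:40, 18:20-19:55 (add 6h to convert from UTC-6).
Divya ∩ Vanya: 10:50-10:55, 11:40-12:30, 13:00-15:00, 15:15-17:10, 17:50-19:10.
Divya ∩ Vanya ∩ Dmitri: 11:45-12:30, 13:00-13:50, 15:20-17:05.
Divya ∩ Vanya ∩ Dmitri ∩ Wei: 12:00-12:30, 13:00-13:25, 16:20-16:50.
No common window is at least 75 minutes long.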